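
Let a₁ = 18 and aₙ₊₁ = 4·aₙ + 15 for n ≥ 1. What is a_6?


Computing step by step:
a_1 = 18
a_2 = 87
a_3 = 363
a_4 = 1467
a_5 = 5883
a_6 = 23547


a_6 = 23547


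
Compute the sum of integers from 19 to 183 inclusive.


Σₖ₌19^183 k = Σₖ₌₁^183 k − Σₖ₌₁^18 k
= 183·184/2 − 18·19/2
= 16836 − 171 = 16665

Σk = 16665


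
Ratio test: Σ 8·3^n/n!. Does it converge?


aₙ = 8·3^n/n!
a_{n+1}/aₙ = 3^(n+1)/(n+1)! × n!/3^n  (constant 8 cancels)
= 3/(n+1)
L = lim(n→∞) 3/(n+1) = 0
L < 1 → series CONVERGES

Converges (ratio test: L = 0 < 1)


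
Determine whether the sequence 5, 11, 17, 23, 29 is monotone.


Differences: 6, 6, 6, 6
All differences > 0 → strictly INCREASING

Monotonically increasing


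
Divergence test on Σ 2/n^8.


lim(n→∞) 2/n^8 = 0
lim aₙ = 0 → nth-term test is INCONCLUSIVE
(Need other tests; this is actually a convergent p-series with p=8 > 1)

Inconclusive (lim aₙ = 0; need another test)


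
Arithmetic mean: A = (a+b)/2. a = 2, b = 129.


AM = (2 + 129)/2 = 131/2 = 65.5

AM = 65.5


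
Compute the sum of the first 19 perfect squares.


n = 19
n(n+1)(2n+1)/6 = 19×20×39/6
= 14820/6 = 2470

Σk² = 2470


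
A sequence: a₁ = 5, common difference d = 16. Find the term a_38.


aₙ = a₁ + (n-1)d
= 5 + (38-1)×16
= 5 + 592
= 597

a_38 = 597


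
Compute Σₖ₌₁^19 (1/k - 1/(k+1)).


Telescoping: adjacent terms cancel.
= 1/1 - 1/20
= 1 - 1/20 = 19/20

Sum = 19/20


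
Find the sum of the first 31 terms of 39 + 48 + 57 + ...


aₙ = 39 + (31-1)×9 = 309
Sₙ = n(a₁+aₙ)/2 = 31×(39+309)/2
= 31×348/2 = 5394

S_31 = 5394


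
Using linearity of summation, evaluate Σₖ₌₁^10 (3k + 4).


Σ(3k+4) = 3·Σk + 4·n
= 3·55 + 4·10
= 165 + 40 = 205

Σ = 205


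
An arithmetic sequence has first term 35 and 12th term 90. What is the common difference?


d = (aₙ - a₁)/(n-1)
= (90 - 35)/(12-1)
= 55/11 = 5

d = 5


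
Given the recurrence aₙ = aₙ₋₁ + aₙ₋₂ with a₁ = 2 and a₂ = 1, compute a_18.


Computing iteratively: 2, 1, 3, 4, 7, 11, 18, 29, 47, 76, 123, 199, ...
a_18 = 3571

a_18 = 3571


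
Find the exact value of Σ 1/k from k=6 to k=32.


Σₖ₌6^32 1/k = 1/6 + 1/7 + 1/8 + ... + 1/32
= 256339679848919/144403552893600
≈ 1.7752

Sum = 256339679848919/144403552893600 ≈ 1.7752


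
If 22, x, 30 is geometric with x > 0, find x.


GM = √(22×30) = √660 = 25.6905

GM = 25.6905


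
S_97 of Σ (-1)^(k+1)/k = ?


S = 1 - 1/2 + 1/3 - 1/4 + 1/5 - 1/6 + 1/7 - 1/8 ± ...
= 0.6983
(Full series converges to +ln(2) ≈ +0.6931)

S_97 = 0.6983


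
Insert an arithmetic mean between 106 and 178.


AM = (106 + 178)/2 = 284/2 = 142

AM = 142


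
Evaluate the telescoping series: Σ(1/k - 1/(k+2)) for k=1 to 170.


Telescoping with gap 2: two head and two tail terms survive.
= (1 + 1/2) - (1/171 + 1/172)
= 3/2 - 1/171 - 1/172 = 43775/29412

Sum = 43775/29412


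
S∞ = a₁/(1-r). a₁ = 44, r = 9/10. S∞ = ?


S∞ = a₁/(1-r) = 44/(1 - 9/10)
= 44/(1/10)
= 440

S∞ = 440


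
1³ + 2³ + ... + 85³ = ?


n(n+1)/2 = 85×86/2 = 3655
Σk³ = 3655² = 13359025

Σk³ = 13359025


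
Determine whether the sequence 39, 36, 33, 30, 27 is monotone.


Differences: -3, -3, -3, -3
All differences < 0 → strictly DECREASING

Monotonically decreasing


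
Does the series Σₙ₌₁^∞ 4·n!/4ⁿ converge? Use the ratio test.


aₙ = 4·n!/4^n
a_{n+1}/aₙ = (n+1)!/4^(n+1) × 4^n/n!  (constant 4 cancels)
= (n+1)/4
L = lim(n→∞) (n+1)/4 = ∞
L > 1 → series DIVERGES

Diverges (ratio test: L = ∞ > 1)


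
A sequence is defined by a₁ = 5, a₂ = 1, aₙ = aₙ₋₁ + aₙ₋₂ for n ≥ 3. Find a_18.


Computing iteratively: 5, 1, 6, 7, 13, 20, 33, 53, 86, 139, 225, 364, ...
a_18 = 6532

a_18 = 6532


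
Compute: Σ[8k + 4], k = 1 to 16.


Σ(8k+4) = 8·Σk + 4·n
= 8·136 + 4·16
= 1088 + 64 = 1152

Σ = 1152


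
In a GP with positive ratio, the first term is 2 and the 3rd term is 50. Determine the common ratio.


r^(n-1) = aₙ/a₁
r^2 = 50/2 = 25
r = 25^(1/2)
= ±5; taking r > 0 gives r = 5

r = 5


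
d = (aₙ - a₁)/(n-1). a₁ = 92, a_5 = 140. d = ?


d = (aₙ - a₁)/(n-1)
= (140 - 92)/(5-1)
= 48/4 = 12

d = 12


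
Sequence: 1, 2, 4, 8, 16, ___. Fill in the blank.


Pattern: powers of 2: 2ⁿ
Terms: 1, 2, 4, 8, 16
Next term = 32

Next term = 32


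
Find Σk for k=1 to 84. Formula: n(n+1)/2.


n(n+1)/2 = 84×85/2 = 7140/2 = 3570

Σk = 3570


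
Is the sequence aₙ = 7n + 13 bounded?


aₙ = 7n + 13 → as n→∞, aₙ→∞
No finite upper bound exists
The sequence is UNBOUNDED

Unbounded (aₙ → ∞ as n → ∞)


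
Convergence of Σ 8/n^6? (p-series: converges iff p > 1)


p-series test: Σ c/n^p converges if p > 1, diverges if p ≤ 1 (constant c > 0 doesn't affect convergence).
p = 6
6 > 1 → CONVERGES

Converges (p = 6 > 1)


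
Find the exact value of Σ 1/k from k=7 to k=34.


Σₖ₌7^34 1/k = 1/7 + 1/8 + 1/9 + ... + 1/34
= 21899586326629/13127595717600
≈ 1.6682

Sum = 21899586326629/13127595717600 ≈ 1.6682


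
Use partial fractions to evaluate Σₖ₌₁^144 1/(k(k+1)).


1/(k(k+1)) = 1/k - 1/(k+1) (partial fractions)
Telescoping: Σ = 1 - 1/145 = 144/145

Sum = 144/145


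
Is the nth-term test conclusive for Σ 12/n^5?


lim(n→∞) 12/n^5 = 0
lim aₙ = 0 → nth-term test is INCONCLUSIVE
(Need other tests; this is actually a convergent p-series with p=5 > 1)

Inconclusive (lim aₙ = 0; need another test)


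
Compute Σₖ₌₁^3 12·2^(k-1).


Sₙ = 12×(2^3 - 1)/(2 - 1)
= 12×(8 - 1)/1
= 12×7/1
= 84

S_3 = 84


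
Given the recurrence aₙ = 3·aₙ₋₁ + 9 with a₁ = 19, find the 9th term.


Computing step by step:
a_1 = 19
a_2 = 66
a_3 = 207
a_4 = 630
a_5 = 1899
a_6 = 5706
a_7 = 17127
a_8 = 51390
a_9 = 154179


a_9 = 154179


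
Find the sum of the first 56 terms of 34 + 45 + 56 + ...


aₙ = 34 + (56-1)×11 = 639
Sₙ = n(a₁+aₙ)/2 = 56×(34+639)/2
= 56×673/2 = 18844

S_56 = 18844


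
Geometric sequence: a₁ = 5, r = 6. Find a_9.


aₙ = a₁·r^(n-1)
= 5×6^8
= 5×1679616
= 8398080

a_9 = 8398080


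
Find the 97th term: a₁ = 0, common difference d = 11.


aₙ = a₁ + (n-1)d
= 0 + (97-1)×11
= 0 + 1056
= 1056

a_97 = 1056


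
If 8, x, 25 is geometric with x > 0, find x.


GM = √(8×25) = √200 = 14.1421

GM = 14.1421


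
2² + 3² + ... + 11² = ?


Σₖ₌2^11 k² = Σₖ₌₁^11 k² − Σₖ₌₁^1 k²
= 11·12·23/6 − 1·2·3/6
= 506 − 1 = 505

Σk² = 505


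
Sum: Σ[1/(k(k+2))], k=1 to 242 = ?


1/(k(k+2)) = (1/2)·(1/k - 1/(k+2)) (partial fractions)
Telescoping: Σ = (1/2)·(1 + 1/2 - 1/243 - 1/244) = 88451/118584

Sum = 88451/118584


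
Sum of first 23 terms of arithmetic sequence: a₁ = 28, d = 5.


aₙ = 28 + (23-1)×5 = 138
Sₙ = n(a₁+aₙ)/2 = 23×(28+138)/2
= 23×166/2 = 1909

S_23 = 1909


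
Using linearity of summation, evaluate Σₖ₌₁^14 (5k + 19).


Σ(5k+19) = 5·Σk + 19·n
= 5·105 + 19·14
= 525 + 266 = 791

Σ = 791


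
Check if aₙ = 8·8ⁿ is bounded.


aₙ = 8·8ⁿ → as n→∞, aₙ→∞ (since base 8 > 1)
No finite upper bound exists
The sequence is UNBOUNDED

Unbounded (aₙ → ∞ as n → ∞)


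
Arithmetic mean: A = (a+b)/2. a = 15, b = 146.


AM = (15 + 146)/2 = 161/2 = 80.5

AM = 80.5


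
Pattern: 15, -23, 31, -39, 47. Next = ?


Pattern: alternating sign, magnitude arithmetic (d=8)
Terms: 15, -23, 31, -39, 47
Next term = -55

Next term = -55


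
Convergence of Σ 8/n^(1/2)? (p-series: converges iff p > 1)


p-series test: Σ c/n^p converges if p > 1, diverges if p ≤ 1 (constant c > 0 doesn't affect convergence).
p = 1/2
1/2 ≤ 1 → DIVERGES

Diverges (p = 1/2 ≤ 1)


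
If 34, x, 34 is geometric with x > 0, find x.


GM = √(34×34) = √1156 = 34

GM = 34


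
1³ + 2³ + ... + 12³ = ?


n(n+1)/2 = 12×13/2 = 78
Σk³ = 78² = 6084

Σk³ = 6084


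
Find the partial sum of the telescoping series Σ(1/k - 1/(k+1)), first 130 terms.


Telescoping: adjacent terms cancel.
= 1/1 - 1/131
= 1 - 1/131 = 130/131

Sum = 130/131


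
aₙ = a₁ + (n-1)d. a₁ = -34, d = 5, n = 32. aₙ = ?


aₙ = a₁ + (n-1)d
= -34 + (32-1)×5
= -34 + 155
= 121

a_32 = 121


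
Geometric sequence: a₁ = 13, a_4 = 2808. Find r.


r^(n-1) = aₙ/a₁
r^3 = 2808/13 = 216
r = 216^(1/3)
= 6

r = 6


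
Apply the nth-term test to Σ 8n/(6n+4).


lim(n→∞) 8n/(6n+4) = 8/6 = 4/3  (divide numerator and denominator by n)
lim aₙ = 4/3 ≠ 0 → series DIVERGES

Diverges (lim aₙ = 4/3 ≠ 0)


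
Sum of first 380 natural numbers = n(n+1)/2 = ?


n(n+1)/2 = 380×381/2 = 144780/2 = 72390

Σk = 72390


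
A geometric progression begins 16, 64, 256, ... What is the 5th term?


aₙ = a₁·r^(n-1)
= 16×4^4
= 16×256
= 4096

a_5 = 4096


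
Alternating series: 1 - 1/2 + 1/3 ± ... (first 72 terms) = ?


S = 1 - 1/2 + 1/3 - 1/4 + 1/5 - 1/6 + 1/7 - 1/8 ± ...
= 0.6863
(Full series converges to +ln(2) ≈ +0.6931)

S_72 = 0.6863


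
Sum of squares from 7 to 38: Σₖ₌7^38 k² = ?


Σₖ₌7^38 k² = Σₖ₌₁^38 k² − Σₖ₌₁^6 k²
= 38·39·77/6 − 6·7·13/6
= 19019 − 91 = 18928

Σk² = 18928


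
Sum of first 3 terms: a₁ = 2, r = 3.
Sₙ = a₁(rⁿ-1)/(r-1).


Sₙ = 2×(3^3 - 1)/(3 - 1)
= 2×(27 - 1)/2
= 2×26/2
= 26

S_3 = 26


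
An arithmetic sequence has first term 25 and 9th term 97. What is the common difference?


d = (aₙ - a₁)/(n-1)
= (97 - 25)/(9-1)
= 72/8 = 9

d = 9


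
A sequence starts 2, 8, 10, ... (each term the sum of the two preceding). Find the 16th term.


Computing iteratively: 2, 8, 10, 18, 28, 46, 74, 120, 194, 314, 508, 822, ...
a_16 = 5634

a_16 = 5634


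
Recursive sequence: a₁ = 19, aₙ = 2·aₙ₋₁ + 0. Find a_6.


Computing step by step:
a_1 = 19
a_2 = 38
a_3 = 76
a_4 = 152
a_5 = 304
a_6 = 608


a_6 = 608


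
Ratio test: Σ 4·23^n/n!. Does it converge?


aₙ = 4·23^n/n!
a_{n+1}/aₙ = 23^(n+1)/(n+1)! × n!/23^n  (constant 4 cancels)
= 23/(n+1)
L = lim(n→∞) 23/(n+1) = 0
L < 1 → series CONVERGES

Converges (ratio test: L = 0 < 1)


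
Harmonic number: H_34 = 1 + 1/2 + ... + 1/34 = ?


H_34 = 1/1 + 1/2 + 1/3 + ... + 1/34
= 54062195834749/13127595717600
≈ 4.1182

H_34 = 54062195834749/13127595717600 ≈ 4.1182


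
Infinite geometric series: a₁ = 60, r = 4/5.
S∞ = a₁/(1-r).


S∞ = a₁/(1-r) = 60/(1 - 4/5)
= 60/(1/5)
= 300

S∞ = 300


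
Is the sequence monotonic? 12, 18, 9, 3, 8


Differences: 6, -9, -6, 5
Difference at position 1 is +6 (> 0) but position 2 is -9 (< 0) — sequence both rises and falls
→ NOT monotonic

Not monotonic


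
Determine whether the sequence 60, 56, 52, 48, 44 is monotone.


Differences: -4, -4, -4, -4
All differences < 0 → strictly DECREASING

Monotonically decreasing


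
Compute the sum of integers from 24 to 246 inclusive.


Σₖ₌24^246 k = Σₖ₌₁^246 k − Σₖ₌₁^23 k
= 246·247/2 − 23·24/2
= 30381 − 276 = 30105

Σk = 30105


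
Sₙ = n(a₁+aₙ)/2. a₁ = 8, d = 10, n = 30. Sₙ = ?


aₙ = 8 + (30-1)×10 = 298
Sₙ = n(a₁+aₙ)/2 = 30×(8+298)/2
= 30×306/2 = 4590

S_30 = 4590


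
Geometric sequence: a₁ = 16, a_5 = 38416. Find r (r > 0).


r^(n-1) = aₙ/a₁
r^4 = 38416/16 = 2401
r = 2401^(1/4)
= ±7; taking r > 0 gives r = 7

r = 7


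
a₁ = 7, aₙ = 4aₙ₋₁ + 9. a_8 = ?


Computing step by step:
a_1 = 7
a_2 = 37
a_3 = 157
a_4 = 637
a_5 = 2557
a_6 = 10237
a_7 = 40957
a_8 = 163837


a_8 = 163837


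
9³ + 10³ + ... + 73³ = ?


Σₖ₌9^73 k³ = [73·74/2]² − [8·9/2]²
= 7295401 − 1296 = 7294105

Σk³ = 7294105


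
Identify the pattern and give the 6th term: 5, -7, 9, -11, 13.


Pattern: alternating sign, magnitude arithmetic (d=2)
Terms: 5, -7, 9, -11, 13
Next term = -15

Next term = -15


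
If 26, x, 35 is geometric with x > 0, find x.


GM = √(26×35) = √910 = 30.1662

GM = 30.1662


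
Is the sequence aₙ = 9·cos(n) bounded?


For all n, -1 ≤ cos(n) ≤ 1, so -9 ≤ 9·cos(n) ≤ 9
Lower bound: -9, Upper bound: 9
The sequence IS bounded

Bounded (-9 ≤ aₙ ≤ 9)


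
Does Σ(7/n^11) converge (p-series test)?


p-series test: Σ c/n^p converges if p > 1, diverges if p ≤ 1 (constant c > 0 doesn't affect convergence).
p = 11
11 > 1 → CONVERGES

Converges (p = 11 > 1)


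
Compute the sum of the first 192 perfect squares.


n = 192
n(n+1)(2n+1)/6 = 192×193×385/6
= 14266560/6 = 2377760

Σk² = 2377760


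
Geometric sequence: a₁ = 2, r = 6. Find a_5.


aₙ = a₁·r^(n-1)
= 2×6^4
= 2×1296
= 2592

a_5 = 2592


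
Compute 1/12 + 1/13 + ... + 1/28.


Σₖ₌12^28 1/k = 1/12 + 1/13 + 1/14 + ... + 1/28
= 72867871493/80313433200
≈ 0.9073

Sum = 72867871493/80313433200 ≈ 0.9073


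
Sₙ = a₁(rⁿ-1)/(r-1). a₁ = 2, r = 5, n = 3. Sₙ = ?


Sₙ = 2×(5^3 - 1)/(5 - 1)
= 2×(125 - 1)/4
= 2×124/4
= 62

S_3 = 62


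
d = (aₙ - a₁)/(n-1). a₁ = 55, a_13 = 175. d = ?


d = (aₙ - a₁)/(n-1)
= (175 - 55)/(13-1)
= 120/12 = 10

d = 10


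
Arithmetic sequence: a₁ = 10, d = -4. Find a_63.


aₙ = a₁ + (n-1)d
= 10 + (63-1)×-4
= 10 - 248
= -238

a_63 = -238


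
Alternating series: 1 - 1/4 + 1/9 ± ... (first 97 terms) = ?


S = 1 - 1/4 + 1/9 - 1/16 + 1/25 - 1/36 + 1/49 - 1/64 ± ...
= 0.8225
(Full series converges to +π²/12 ≈ +0.8225)

S_97 = 0.8225


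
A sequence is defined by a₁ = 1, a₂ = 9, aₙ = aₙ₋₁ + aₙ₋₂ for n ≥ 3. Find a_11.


Computing iteratively: 1, 9, 10, 19, 29, 48, 77, 125, 202, 327, 529
a_11 = 529

a_11 = 529


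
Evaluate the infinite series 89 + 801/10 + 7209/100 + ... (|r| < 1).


S∞ = a₁/(1-r) = 89/(1 - 9/10)
= 89/(1/10)
= 890

S∞ = 890


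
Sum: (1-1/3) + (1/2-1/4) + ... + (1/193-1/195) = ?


Telescoping with gap 2: two head and two tail terms survive.
= (1 + 1/2) - (1/194 + 1/195)
= 3/2 - 1/194 - 1/195 = 28178/18915

Sum = 28178/18915


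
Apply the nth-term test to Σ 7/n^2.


lim(n→∞) 7/n^2 = 0
lim aₙ = 0 → nth-term test is INCONCLUSIVE
(Need other tests; this is actually a convergent p-series with p=2 > 1)

Inconclusive (lim aₙ = 0; need another test)


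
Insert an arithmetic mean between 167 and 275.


AM = (167 + 275)/2 = 442/2 = 221

AM = 221


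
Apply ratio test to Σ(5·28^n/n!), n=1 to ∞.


aₙ = 5·28^n/n!
a_{n+1}/aₙ = 28^(n+1)/(n+1)! × n!/28^n  (constant 5 cancels)
= 28/(n+1)
L = lim(n→∞) 28/(n+1) = 0
L < 1 → series CONVERGES

Converges (ratio test: L = 0 < 1)


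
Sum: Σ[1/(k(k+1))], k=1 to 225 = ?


1/(k(k+1)) = 1/k - 1/(k+1) (partial fractions)
Telescoping: Σ = 1 - 1/226 = 225/226

Sum = 225/226


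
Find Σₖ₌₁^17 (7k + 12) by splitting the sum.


Σ(7k+12) = 7·Σk + 12·n
= 7·153 + 12·17
= 1071 + 204 = 1275

Σ = 1275


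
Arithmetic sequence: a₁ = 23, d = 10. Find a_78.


aₙ = a₁ + (n-1)d
= 23 + (78-1)×10
= 23 + 770
= 793

a_78 = 793


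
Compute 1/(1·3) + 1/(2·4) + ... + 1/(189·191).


1/(k(k+2)) = (1/2)·(1/k - 1/(k+2)) (partial fractions)
Telescoping: Σ = (1/2)·(1 + 1/2 - 1/190 - 1/191) = 27027/36290

Sum = 27027/36290


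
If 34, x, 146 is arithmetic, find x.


AM = (34 + 146)/2 = 180/2 = 90

AM = 90


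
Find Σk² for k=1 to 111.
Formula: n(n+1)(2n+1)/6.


n = 111
n(n+1)(2n+1)/6 = 111×112×223/6
= 2772336/6 = 462056

Σk² = 462056


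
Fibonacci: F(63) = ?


Fibonacci sequence: 1, 1, 2, 3, 5, 8, 13, 21, 34, 55, 89, ...
F(63) = 6557470319842

F(63) = 6557470319842


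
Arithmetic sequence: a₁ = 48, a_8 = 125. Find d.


d = (aₙ - a₁)/(n-1)
= (125 - 48)/(8-1)
= 77/7 = 11

d = 11


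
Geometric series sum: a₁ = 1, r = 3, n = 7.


Sₙ = 1×(3^7 - 1)/(3 - 1)
= 1×(2187 - 1)/2
= 1×2186/2
= 1093

S_7 = 1093


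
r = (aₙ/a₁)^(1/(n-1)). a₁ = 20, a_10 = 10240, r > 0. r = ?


r^(n-1) = aₙ/a₁
r^9 = 10240/20 = 512
r = 512^(1/9)
= 2

r = 2


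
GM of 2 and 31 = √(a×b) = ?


GM = √(2×31) = √62 = 7.874

GM = 7.874


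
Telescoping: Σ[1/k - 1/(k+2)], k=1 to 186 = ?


Telescoping with gap 2: two head and two tail terms survive.
= (1 + 1/2) - (1/187 + 1/188)
= 3/2 - 1/187 - 1/188 = 52359/35156

Sum = 52359/35156


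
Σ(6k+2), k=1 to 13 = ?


Σ(6k+2) = 6·Σk + 2·n
= 6·91 + 2·13
= 546 + 26 = 572

Σ = 572


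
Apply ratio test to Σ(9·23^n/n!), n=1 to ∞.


aₙ = 9·23^n/n!
a_{n+1}/aₙ = 23^(n+1)/(n+1)! × n!/23^n  (constant 9 cancels)
= 23/(n+1)
L = lim(n→∞) 23/(n+1) = 0
L < 1 → series CONVERGES

Converges (ratio test: L = 0 < 1)


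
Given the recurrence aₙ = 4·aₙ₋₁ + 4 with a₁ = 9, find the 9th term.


Computing step by step:
a_1 = 9
a_2 = 40
a_3 = 164
a_4 = 660
a_5 = 2644
a_6 = 10580
a_7 = 42324
a_8 = 169300
a_9 = 677204


a_9 = 677204


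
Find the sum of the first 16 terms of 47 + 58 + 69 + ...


aₙ = 47 + (16-1)×11 = 212
Sₙ = n(a₁+aₙ)/2 = 16×(47+212)/2
= 16×259/2 = 2072

S_16 = 2072


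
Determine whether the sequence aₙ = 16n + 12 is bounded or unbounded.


aₙ = 16n + 12 → as n→∞, aₙ→∞
No finite upper bound exists
The sequence is UNBOUNDED

Unbounded (aₙ → ∞ as n → ∞)


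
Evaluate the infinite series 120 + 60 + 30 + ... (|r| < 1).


S∞ = a₁/(1-r) = 120/(1 - 1/2)
= 120/(1/2)
= 240

S∞ = 240


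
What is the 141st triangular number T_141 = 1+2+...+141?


n(n+1)/2 = 141×142/2 = 20022/2 = 10011

Σk = 10011


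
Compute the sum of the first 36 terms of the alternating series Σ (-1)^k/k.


S = -1 + 1/2 - 1/3 + 1/4 - 1/5 + 1/6 - 1/7 + 1/8 ± ...
= -0.6795
(Full series converges to -ln(2) ≈ -0.6931)

S_36 = -0.6795


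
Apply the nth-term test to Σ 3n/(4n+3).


lim(n→∞) 3n/(4n+3) = 3/4 = 3/4  (divide numerator and denominator by n)
lim aₙ = 3/4 ≠ 0 → series DIVERGES

Diverges (lim aₙ = 3/4 ≠ 0)


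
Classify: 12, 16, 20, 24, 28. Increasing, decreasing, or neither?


Differences: 4, 4, 4, 4
All differences > 0 → strictly INCREASING

Monotonically increasing


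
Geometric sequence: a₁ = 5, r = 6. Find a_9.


aₙ = a₁·r^(n-1)
= 5×6^8
= 5×1679616
= 8398080

a_9 = 8398080


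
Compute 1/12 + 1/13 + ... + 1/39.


Σₖ₌12^39 1/k = 1/12 + 1/13 + 1/14 + ... + 1/39
= 941627320612529/763275922437600
≈ 1.2337

Sum = 941627320612529/763275922437600 ≈ 1.2337


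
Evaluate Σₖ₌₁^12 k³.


n(n+1)/2 = 12×13/2 = 78
Σk³ = 78² = 6084

Σk³ = 6084


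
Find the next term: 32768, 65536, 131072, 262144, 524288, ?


Pattern: powers of 2: 2ⁿ
Terms: 32768, 65536, 131072, 262144, 524288
Next term = 1048576

Next term = 1048576


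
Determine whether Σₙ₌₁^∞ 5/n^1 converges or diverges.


p-series test: Σ c/n^p converges if p > 1, diverges if p ≤ 1 (constant c > 0 doesn't affect convergence).
p = 1
1 ≤ 1 → DIVERGES

Diverges (p = 1 ≤ 1)


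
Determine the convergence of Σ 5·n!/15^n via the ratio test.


aₙ = 5·n!/15^n
a_{n+1}/aₙ = (n+1)!/15^(n+1) × 15^n/n!  (constant 5 cancels)
= (n+1)/15
L = lim(n→∞) (n+1)/15 = ∞
L > 1 → series DIVERGES

Diverges (ratio test: L = ∞ > 1)


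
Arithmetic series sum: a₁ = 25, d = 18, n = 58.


aₙ = 25 + (58-1)×18 = 1051
Sₙ = n(a₁+aₙ)/2 = 58×(25+1051)/2
= 58×1076/2 = 31204

S_58 = 31204


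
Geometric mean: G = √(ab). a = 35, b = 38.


GM = √(35×38) = √1330 = 36.4692

GM = 36.4692


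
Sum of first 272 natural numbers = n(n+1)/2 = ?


n(n+1)/2 = 272×273/2 = 74256/2 = 37128

Σk = 37128


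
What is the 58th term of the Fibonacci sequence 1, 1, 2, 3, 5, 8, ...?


Fibonacci sequence: 1, 1, 2, 3, 5, 8, 13, 21, 34, 55, 89, ...
F(58) = 591286729879

F(58) = 591286729879


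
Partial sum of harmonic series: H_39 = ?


H_39 = 1/1 + 1/2 + 1/3 + ... + 1/39
= 2066035355155033/485721041551200
≈ 4.2535

H_39 = 2066035355155033/485721041551200 ≈ 4.2535


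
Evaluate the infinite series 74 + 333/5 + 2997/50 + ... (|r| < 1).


S∞ = a₁/(1-r) = 74/(1 - 9/10)
= 74/(1/10)
= 740

S∞ = 740


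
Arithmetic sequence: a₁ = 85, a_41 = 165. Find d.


d = (aₙ - a₁)/(n-1)
= (165 - 85)/(41-1)
= 80/40 = 2

d = 2


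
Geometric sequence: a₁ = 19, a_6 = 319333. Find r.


r^(n-1) = aₙ/a₁
r^5 = 319333/19 = 16807
r = 16807^(1/5)
= 7

r = 7


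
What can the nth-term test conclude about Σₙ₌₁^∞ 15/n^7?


lim(n→∞) 15/n^7 = 0
lim aₙ = 0 → nth-term test is INCONCLUSIVE
(Need other tests; this is actually a convergent p-series with p=7 > 1)

Inconclusive (lim aₙ = 0; need another test)


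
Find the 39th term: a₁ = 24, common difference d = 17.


aₙ = a₁ + (n-1)d
= 24 + (39-1)×17
= 24 + 646
= 670

a_39 = 670


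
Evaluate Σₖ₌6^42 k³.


Σₖ₌6^42 k³ = [42·43/2]² − [5·6/2]²
= 815409 − 225 = 815184

Σk³ = 815184


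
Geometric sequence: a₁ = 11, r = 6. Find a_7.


aₙ = a₁·r^(n-1)
= 11×6^6
= 11×46656
= 513216

a_7 = 513216


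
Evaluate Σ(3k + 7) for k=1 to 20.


Σ(3k+7) = 3·Σk + 7·n
= 3·210 + 7·20
= 630 + 140 = 770

Σ = 770


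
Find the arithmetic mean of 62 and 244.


AM = (62 + 244)/2 = 306/2 = 153

AM = 153


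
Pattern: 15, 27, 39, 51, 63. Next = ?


Pattern: arithmetic (d=12)
Terms: 15, 27, 39, 51, 63
Next term = 75

Next term = 75


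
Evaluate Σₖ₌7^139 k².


Σₖ₌7^139 k² = Σₖ₌₁^139 k² − Σₖ₌₁^6 k²
= 139·140·279/6 − 6·7·13/6
= 904890 − 91 = 904799

Σk² = 904799


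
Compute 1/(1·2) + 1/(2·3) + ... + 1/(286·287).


1/(k(k+1)) = 1/k - 1/(k+1) (partial fractions)
Telescoping: Σ = 1 - 1/287 = 286/287

Sum = 286/287


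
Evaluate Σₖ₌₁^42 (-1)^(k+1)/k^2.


S = 1 - 1/4 + 1/9 - 1/16 + 1/25 - 1/36 + 1/49 - 1/64 ± ...
= 0.8222
(Full series converges to +π²/12 ≈ +0.8225)

S_42 = 0.8222


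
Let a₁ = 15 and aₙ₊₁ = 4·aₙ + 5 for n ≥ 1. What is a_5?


Computing step by step:
a_1 = 15
a_2 = 65
a_3 = 265
a_4 = 1065
a_5 = 4265


a_5 = 4265


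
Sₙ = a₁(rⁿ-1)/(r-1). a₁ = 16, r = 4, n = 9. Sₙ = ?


Sₙ = 16×(4^9 - 1)/(4 - 1)
= 16×(262144 - 1)/3
= 16×262143/3
= 1398096

S_9 = 1398096


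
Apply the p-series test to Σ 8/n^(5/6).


p-series test: Σ c/n^p converges if p > 1, diverges if p ≤ 1 (constant c > 0 doesn't affect convergence).
p = 5/6
5/6 ≤ 1 → DIVERGES

Diverges (p = 5/6 ≤ 1)


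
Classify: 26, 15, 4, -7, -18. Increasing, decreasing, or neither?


Differences: -11, -11, -11, -11
All differences < 0 → strictly DECREASING

Monotonically decreasing


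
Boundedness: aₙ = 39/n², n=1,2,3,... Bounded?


a₁ = 39, a₂ = 39/4, a₃ = 39/9, ...
0 < aₙ ≤ 39 for all n ≥ 1
The sequence IS bounded

Bounded (0 < aₙ ≤ 39)


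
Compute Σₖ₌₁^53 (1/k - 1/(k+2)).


Telescoping with gap 2: two head and two tail terms survive.
= (1 + 1/2) - (1/54 + 1/55)
= 3/2 - 1/54 - 1/55 = 2173/1485

Sum = 2173/1485


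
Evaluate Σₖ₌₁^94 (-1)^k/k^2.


S = -1 + 1/4 - 1/9 + 1/16 - 1/25 + 1/36 - 1/49 + 1/64 ± ...
= -0.8224
(Full series converges to -π²/12 ≈ -0.8225)

S_94 = -0.8224


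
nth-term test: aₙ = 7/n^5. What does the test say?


lim(n→∞) 7/n^5 = 0
lim aₙ = 0 → nth-term test is INCONCLUSIVE
(Need other tests; this is actually a convergent p-series with p=5 > 1)

Inconclusive (lim aₙ = 0; need another test)


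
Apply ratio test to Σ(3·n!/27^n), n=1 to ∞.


aₙ = 3·n!/27^n
a_{n+1}/aₙ = (n+1)!/27^(n+1) × 27^n/n!  (constant 3 cancels)
= (n+1)/27
L = lim(n→∞) (n+1)/27 = ∞
L > 1 → series DIVERGES

Diverges (ratio test: L = ∞ > 1)


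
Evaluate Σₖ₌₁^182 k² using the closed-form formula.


n = 182
n(n+1)(2n+1)/6 = 182×183×365/6
= 12156690/6 = 2026115

Σk² = 2026115


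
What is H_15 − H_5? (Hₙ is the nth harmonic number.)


Σₖ₌6^15 1/k = 1/6 + 1/7 + 1/8 + 1/9 + 1/10 + 1/11 + 1/12 + 1/13 + 1/14 + 1/15
= 74587/72072
≈ 1.0349

Sum = 74587/72072 ≈ 1.0349


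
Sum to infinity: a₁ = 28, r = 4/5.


S∞ = a₁/(1-r) = 28/(1 - 4/5)
= 28/(1/5)
= 140

S∞ = 140


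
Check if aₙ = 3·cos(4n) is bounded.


For all n, -1 ≤ cos(4n) ≤ 1, so -3 ≤ 3·cos(4n) ≤ 3
Lower bound: -3, Upper bound: 3
The sequence IS bounded

Bounded (-3 ≤ aₙ ≤ 3)


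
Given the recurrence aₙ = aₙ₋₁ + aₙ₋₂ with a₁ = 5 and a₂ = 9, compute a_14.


Computing iteratively: 5, 9, 14, 23, 37, 60, 97, 157, 254, 411, 665, 1076, ...
a_14 = 2817

a_14 = 2817


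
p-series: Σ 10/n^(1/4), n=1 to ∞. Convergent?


p-series test: Σ c/n^p converges if p > 1, diverges if p ≤ 1 (constant c > 0 doesn't affect convergence).
p = 1/4
1/4 ≤ 1 → DIVERGES

Diverges (p = 1/4 ≤ 1)


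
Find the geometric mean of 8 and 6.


GM = √(8×6) = √48 = 6.9282

GM = 6.9282


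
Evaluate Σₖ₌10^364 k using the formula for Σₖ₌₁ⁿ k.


Σₖ₌10^364 k = Σₖ₌₁^364 k − Σₖ₌₁^9 k
= 364·365/2 − 9·10/2
= 66430 − 45 = 66385

Σk = 66385


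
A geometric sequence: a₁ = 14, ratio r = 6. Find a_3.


aₙ = a₁·r^(n-1)
= 14×6^2
= 14×36
= 504

a_3 = 504


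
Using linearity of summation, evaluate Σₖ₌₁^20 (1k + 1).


Σ(1k+1) = 1·Σk + 1·n
= 1·210 + 1·20
= 210 + 20 = 230

Σ = 230


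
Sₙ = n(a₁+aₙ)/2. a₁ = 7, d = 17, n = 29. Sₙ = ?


aₙ = 7 + (29-1)×17 = 483
Sₙ = n(a₁+aₙ)/2 = 29×(7+483)/2
= 29×490/2 = 7105

S_29 = 7105


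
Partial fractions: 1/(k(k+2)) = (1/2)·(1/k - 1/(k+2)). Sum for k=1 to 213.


1/(k(k+2)) = (1/2)·(1/k - 1/(k+2)) (partial fractions)
Telescoping: Σ = (1/2)·(1 + 1/2 - 1/214 - 1/215) = 34293/46010

Sum = 34293/46010


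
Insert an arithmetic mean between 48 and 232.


AM = (48 + 232)/2 = 280/2 = 140

AM = 140


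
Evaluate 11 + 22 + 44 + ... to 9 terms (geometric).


Sₙ = 11×(2^9 - 1)/(2 - 1)
= 11×(512 - 1)/1
= 11×511/1
= 5621

S_9 = 5621


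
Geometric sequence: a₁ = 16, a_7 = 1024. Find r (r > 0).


r^(n-1) = aₙ/a₁
r^6 = 1024/16 = 64
r = 64^(1/6)
= ±2; taking r > 0 gives r = 2

r = 2


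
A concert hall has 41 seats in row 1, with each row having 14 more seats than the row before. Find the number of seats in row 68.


aₙ = a₁ + (n-1)d
= 41 + (68-1)×14
= 41 + 938
= 979

a_68 = 979


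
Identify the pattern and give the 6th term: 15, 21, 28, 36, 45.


Pattern: triangular numbers: n(n+1)/2
Terms: 15, 21, 28, 36, 45
Next term = 55

Next term = 55


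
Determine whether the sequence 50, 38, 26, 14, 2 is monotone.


Differences: -12, -12, -12, -12
All differences < 0 → strictly DECREASING

Monotonically decreasing


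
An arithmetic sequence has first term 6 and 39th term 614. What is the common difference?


d = (aₙ - a₁)/(n-1)
= (614 - 6)/(39-1)
= 608/38 = 16

d = 16


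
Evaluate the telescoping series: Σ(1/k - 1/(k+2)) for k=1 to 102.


Telescoping with gap 2: two head and two tail terms survive.
= (1 + 1/2) - (1/103 + 1/104)
= 3/2 - 1/103 - 1/104 = 15861/10712

Sum = 15861/10712


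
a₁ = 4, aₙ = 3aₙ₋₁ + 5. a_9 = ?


Computing step by step:
a_1 = 4
a_2 = 17
a_3 = 56
a_4 = 173
a_5 = 524
a_6 = 1577
a_7 = 4736
a_8 = 14213
a_9 = 42644


a_9 = 42644


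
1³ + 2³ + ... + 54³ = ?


n(n+1)/2 = 54×55/2 = 1485
Σk³ = 1485² = 2205225

Σk³ = 2205225


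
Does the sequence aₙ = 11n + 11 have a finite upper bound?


aₙ = 11n + 11 → as n→∞, aₙ→∞
No finite upper bound exists
The sequence is UNBOUNDED

Unbounded (aₙ → ∞ as n → ∞)


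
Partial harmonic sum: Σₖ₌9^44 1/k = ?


Σₖ₌9^44 1/k = 1/9 + 1/10 + 1/11 + ... + 1/44
= 15588182086317806089/9419588158802421600
≈ 1.6549

Sum = 15588182086317806089/9419588158802421600 ≈ 1.6549


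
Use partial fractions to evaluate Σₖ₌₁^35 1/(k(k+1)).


1/(k(k+1)) = 1/k - 1/(k+1) (partial fractions)
Telescoping: Σ = 1 - 1/36 = 35/36

Sum = 35/36


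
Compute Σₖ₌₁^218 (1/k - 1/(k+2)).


Telescoping with gap 2: two head and two tail terms survive.
= (1 + 1/2) - (1/219 + 1/220)
= 3/2 - 1/219 - 1/220 = 71831/48180

Sum = 71831/48180


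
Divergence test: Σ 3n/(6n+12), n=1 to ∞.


lim(n→∞) 3n/(6n+12) = 3/6 = 1/2  (divide numerator and denominator by n)
lim aₙ = 1/2 ≠ 0 → series DIVERGES

Diverges (lim aₙ = 1/2 ≠ 0)


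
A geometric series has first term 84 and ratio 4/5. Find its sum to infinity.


S∞ = a₁/(1-r) = 84/(1 - 4/5)
= 84/(1/5)
= 420

S∞ = 420


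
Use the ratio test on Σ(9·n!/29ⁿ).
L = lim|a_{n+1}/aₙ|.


aₙ = 9·n!/29^n
a_{n+1}/aₙ = (n+1)!/29^(n+1) × 29^n/n!  (constant 9 cancels)
= (n+1)/29
L = lim(n→∞) (n+1)/29 = ∞
L > 1 → series DIVERGES

Diverges (ratio test: L = ∞ > 1)


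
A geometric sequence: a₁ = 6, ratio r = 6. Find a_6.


aₙ = a₁·r^(n-1)
= 6×6^5
= 6×7776
= 46656

a_6 = 46656


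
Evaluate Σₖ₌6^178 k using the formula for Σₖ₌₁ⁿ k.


Σₖ₌6^178 k = Σₖ₌₁^178 k − Σₖ₌₁^5 k
= 178·179/2 − 5·6/2
= 15931 − 15 = 15916

Σk = 15916


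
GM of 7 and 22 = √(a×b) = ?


GM = √(7×22) = √154 = 12.4097

GM = 12.4097


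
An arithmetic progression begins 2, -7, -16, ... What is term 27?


aₙ = a₁ + (n-1)d
= 2 + (27-1)×-9
= 2 - 234
= -232

a_27 = -232


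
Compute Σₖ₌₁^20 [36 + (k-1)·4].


aₙ = 36 + (20-1)×4 = 112
Sₙ = n(a₁+aₙ)/2 = 20×(36+112)/2
= 20×148/2 = 1480

S_20 = 1480


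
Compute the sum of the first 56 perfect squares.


n = 56
n(n+1)(2n+1)/6 = 56×57×113/6
= 360696/6 = 60116

Σk² = 60116


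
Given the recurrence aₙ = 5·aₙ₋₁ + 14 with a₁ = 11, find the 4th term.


Computing step by step:
a_1 = 11
a_2 = 69
a_3 = 359
a_4 = 1809


a_4 = 1809


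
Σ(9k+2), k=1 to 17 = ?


Σ(9k+2) = 9·Σk + 2·n
= 9·153 + 2·17
= 1377 + 34 = 1411

Σ = 1411


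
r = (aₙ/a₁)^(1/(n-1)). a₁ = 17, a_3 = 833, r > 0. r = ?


r^(n-1) = aₙ/a₁
r^2 = 833/17 = 49
r = 49^(1/2)
= ±7; taking r > 0 gives r = 7

r = 7


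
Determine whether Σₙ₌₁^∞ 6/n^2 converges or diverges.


p-series test: Σ c/n^p converges if p > 1, diverges if p ≤ 1 (constant c > 0 doesn't affect convergence).
p = 2
2 > 1 → CONVERGES

Converges (p = 2 > 1)


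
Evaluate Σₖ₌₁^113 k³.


n(n+1)/2 = 113×114/2 = 6441
Σk³ = 6441² = 41486481

Σk³ = 41486481


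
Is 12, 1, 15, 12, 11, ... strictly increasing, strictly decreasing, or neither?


Differences: -11, 14, -3, -1
Difference at position 2 is +14 (> 0) but position 1 is -11 (< 0) — sequence both rises and falls
→ NOT monotonic

Not monotonic


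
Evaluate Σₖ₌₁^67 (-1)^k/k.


S = -1 + 1/2 - 1/3 + 1/4 - 1/5 + 1/6 - 1/7 + 1/8 ± ...
= -0.7006
(Full series converges to -ln(2) ≈ -0.6931)

S_67 = -0.7006


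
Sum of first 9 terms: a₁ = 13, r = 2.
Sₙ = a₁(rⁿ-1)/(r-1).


Sₙ = 13×(2^9 - 1)/(2 - 1)
= 13×(512 - 1)/1
= 13×511/1
= 6643

S_9 = 6643


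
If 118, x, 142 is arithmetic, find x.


AM = (118 + 142)/2 = 260/2 = 130

AM = 130


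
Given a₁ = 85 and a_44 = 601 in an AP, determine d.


d = (aₙ - a₁)/(n-1)
= (601 - 85)/(44-1)
= 516/43 = 12

d = 12


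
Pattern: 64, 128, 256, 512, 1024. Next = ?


Pattern: powers of 2: 2ⁿ
Terms: 64, 128, 256, 512, 1024
Next term = 2048

Next term = 2048


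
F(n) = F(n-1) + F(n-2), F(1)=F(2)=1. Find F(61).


Fibonacci sequence: 1, 1, 2, 3, 5, 8, 13, 21, 34, 55, 89, ...
F(61) = 2504730781961

F(61) = 2504730781961


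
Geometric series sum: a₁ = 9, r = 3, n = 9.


Sₙ = 9×(3^9 - 1)/(3 - 1)
= 9×(19683 - 1)/2
= 9×19682/2
= 88569

S_9 = 88569


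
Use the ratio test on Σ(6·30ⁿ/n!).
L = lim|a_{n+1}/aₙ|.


aₙ = 6·30^n/n!
a_{n+1}/aₙ = 30^(n+1)/(n+1)! × n!/30^n  (constant 6 cancels)
= 30/(n+1)
L = lim(n→∞) 30/(n+1) = 0
L < 1 → series CONVERGES

Converges (ratio test: L = 0 < 1)


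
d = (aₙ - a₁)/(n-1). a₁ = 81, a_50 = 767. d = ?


d = (aₙ - a₁)/(n-1)
= (767 - 81)/(50-1)
= 686/49 = 14

d = 14


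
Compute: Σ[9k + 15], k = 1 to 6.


Σ(9k+15) = 9·Σk + 15·n
= 9·21 + 15·6
= 189 + 90 = 279

Σ = 279


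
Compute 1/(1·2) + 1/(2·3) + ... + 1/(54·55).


1/(k(k+1)) = 1/k - 1/(k+1) (partial fractions)
Telescoping: Σ = 1 - 1/55 = 54/55

Sum = 54/55


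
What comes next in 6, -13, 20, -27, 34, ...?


Pattern: alternating sign, magnitude arithmetic (d=7)
Terms: 6, -13, 20, -27, 34
Next term = -41

Next term = -41


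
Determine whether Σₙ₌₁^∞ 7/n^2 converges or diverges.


p-series test: Σ c/n^p converges if p > 1, diverges if p ≤ 1 (constant c > 0 doesn't affect convergence).
p = 2
2 > 1 → CONVERGES

Converges (p = 2 > 1)


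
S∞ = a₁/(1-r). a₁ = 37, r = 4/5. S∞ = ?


S∞ = a₁/(1-r) = 37/(1 - 4/5)
= 37/(1/5)
= 185

S∞ = 185


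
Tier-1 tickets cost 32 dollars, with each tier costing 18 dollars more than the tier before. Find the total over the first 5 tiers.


aₙ = 32 + (5-1)×18 = 104
Sₙ = n(a₁+aₙ)/2 = 5×(32+104)/2
= 5×136/2 = 340

S_5 = 340


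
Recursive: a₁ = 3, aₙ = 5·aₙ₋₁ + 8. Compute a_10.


Computing step by step:
a_1 = 3
a_2 = 23
a_3 = 123
a_4 = 623
a_5 = 3123
a_6 = 15623
a_7 = 78123
a_8 = 390623
a_9 = 1953123
a_10 = 9765623


a_10 = 9765623


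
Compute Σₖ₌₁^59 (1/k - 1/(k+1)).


Telescoping: adjacent terms cancel.
= 1/1 - 1/60
= 1 - 1/60 = 59/60

Sum = 59/60


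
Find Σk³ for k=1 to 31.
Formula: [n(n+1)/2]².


n(n+1)/2 = 31×32/2 = 496
Σk³ = 496² = 246016

Σk³ = 246016


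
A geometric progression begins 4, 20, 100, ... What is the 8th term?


aₙ = a₁·r^(n-1)
= 4×5^7
= 4×78125
= 312500

a_8 = 312500


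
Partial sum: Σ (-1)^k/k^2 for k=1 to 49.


S = -1 + 1/4 - 1/9 + 1/16 - 1/25 + 1/36 - 1/49 + 1/64 ± ...
= -0.8227
(Full series converges to -π²/12 ≈ -0.8225)

S_49 = -0.8227


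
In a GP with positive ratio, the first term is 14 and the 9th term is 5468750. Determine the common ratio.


r^(n-1) = aₙ/a₁
r^8 = 5468750/14 = 390625
r = 390625^(1/8)
= ±5; taking r > 0 gives r = 5

r = 5


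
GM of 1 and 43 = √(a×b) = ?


GM = √(1×43) = √43 = 6.5574

GM = 6.5574


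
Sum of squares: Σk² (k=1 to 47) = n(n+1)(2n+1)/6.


n = 47
n(n+1)(2n+1)/6 = 47×48×95/6
= 214320/6 = 35720

Σk² = 35720


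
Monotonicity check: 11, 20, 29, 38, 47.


Differences: 9, 9, 9, 9
All differences > 0 → strictly INCREASING

Monotonically increasing


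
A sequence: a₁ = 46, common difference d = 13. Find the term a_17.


aₙ = a₁ + (n-1)d
= 46 + (17-1)×13
= 46 + 208
= 254

a_17 = 254


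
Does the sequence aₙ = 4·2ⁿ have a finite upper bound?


aₙ = 4·2ⁿ → as n→∞, aₙ→∞ (since base 2 > 1)
No finite upper bound exists
The sequence is UNBOUNDED

Unbounded (aₙ → ∞ as n → ∞)


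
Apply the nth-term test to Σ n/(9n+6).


lim(n→∞) n/(9n+6) = 1/9 = 1/9  (divide numerator and denominator by n)
lim aₙ = 1/9 ≠ 0 → series DIVERGES

Diverges (lim aₙ = 1/9 ≠ 0)


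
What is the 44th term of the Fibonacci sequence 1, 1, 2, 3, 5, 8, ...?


Fibonacci sequence: 1, 1, 2, 3, 5, 8, 13, 21, 34, 55, 89, ...
F(44) = 701408733

F(44) = 701408733


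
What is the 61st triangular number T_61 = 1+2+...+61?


n(n+1)/2 = 61×62/2 = 3782/2 = 1891

Σk = 1891


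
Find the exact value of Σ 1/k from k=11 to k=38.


Σₖ₌11^38 1/k = 1/11 + 1/12 + 1/13 + ... + 1/38
= 90131351212339/69388720221600
≈ 1.2989

Sum = 90131351212339/69388720221600 ≈ 1.2989


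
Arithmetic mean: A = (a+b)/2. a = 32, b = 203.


AM = (32 + 203)/2 = 235/2 = 117.5

AM = 117.5


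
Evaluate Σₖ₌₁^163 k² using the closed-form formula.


n = 163
n(n+1)(2n+1)/6 = 163×164×327/6
= 8741364/6 = 1456894

Σk² = 1456894


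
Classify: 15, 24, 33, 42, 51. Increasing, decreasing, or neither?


Differences: 9, 9, 9, 9
All differences > 0 → strictly INCREASING

Monotonically increasing


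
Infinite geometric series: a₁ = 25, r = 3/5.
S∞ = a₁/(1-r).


S∞ = a₁/(1-r) = 25/(1 - 3/5)
= 25/(2/5)
= 125/2

S∞ = 125/2


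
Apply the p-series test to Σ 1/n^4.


p-series test: Σ c/n^p converges if p > 1, diverges if p ≤ 1 (constant c > 0 doesn't affect convergence).
p = 4
4 > 1 → CONVERGES

Converges (p = 4 > 1)


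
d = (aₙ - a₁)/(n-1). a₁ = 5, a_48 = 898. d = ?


d = (aₙ - a₁)/(n-1)
= (898 - 5)/(48-1)
= 893/47 = 19

d = 19


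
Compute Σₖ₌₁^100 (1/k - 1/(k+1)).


Telescoping: adjacent terms cancel.
= 1/1 - 1/101
= 1 - 1/101 = 100/101

Sum = 100/101


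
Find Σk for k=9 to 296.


Σₖ₌9^296 k = Σₖ₌₁^296 k − Σₖ₌₁^8 k
= 296·297/2 − 8·9/2
= 43956 − 36 = 43920

Σk = 43920


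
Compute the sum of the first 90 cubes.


n(n+1)/2 = 90×91/2 = 4095
Σk³ = 4095² = 16769025

Σk³ = 16769025


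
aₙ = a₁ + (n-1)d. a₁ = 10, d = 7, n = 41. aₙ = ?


aₙ = a₁ + (n-1)d
= 10 + (41-1)×7
= 10 + 280
= 290

a_41 = 290


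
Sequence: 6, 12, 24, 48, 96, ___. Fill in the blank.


Pattern: geometric (r=2)
Terms: 6, 12, 24, 48, 96
Next term = 192

Next term = 192


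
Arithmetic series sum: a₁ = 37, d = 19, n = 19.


aₙ = 37 + (19-1)×19 = 379
Sₙ = n(a₁+aₙ)/2 = 19×(37+379)/2
= 19×416/2 = 3952

S_19 = 3952


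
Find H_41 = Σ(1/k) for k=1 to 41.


H_41 = 1/1 + 1/2 + 1/3 + ... + 1/41
= 85691034670497533/19914562703599200
≈ 4.3029

H_41 = 85691034670497533/19914562703599200 ≈ 4.3029


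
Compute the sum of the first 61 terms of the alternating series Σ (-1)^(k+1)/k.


S = 1 - 1/2 + 1/3 - 1/4 + 1/5 - 1/6 + 1/7 - 1/8 ± ...
= 0.7013
(Full series converges to +ln(2) ≈ +0.6931)

S_61 = 0.7013


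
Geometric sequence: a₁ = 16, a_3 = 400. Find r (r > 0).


r^(n-1) = aₙ/a₁
r^2 = 400/16 = 25
r = 25^(1/2)
= ±5; taking r > 0 gives r = 5

r = 5


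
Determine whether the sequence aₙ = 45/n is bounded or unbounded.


a₁ = 45, a₂ = 45/2, a₃ = 45/3, ...
0 < aₙ ≤ 45 for all n ≥ 1
Lower bound: 0, Upper bound: 45
The sequence IS bounded

Bounded (0 < aₙ ≤ 45)


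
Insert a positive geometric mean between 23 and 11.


GM = √(23×11) = √253 = 15.906

GM = 15.906


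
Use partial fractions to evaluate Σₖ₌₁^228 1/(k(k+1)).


1/(k(k+1)) = 1/k - 1/(k+1) (partial fractions)
Telescoping: Σ = 1 - 1/229 = 228/229

Sum = 228/229


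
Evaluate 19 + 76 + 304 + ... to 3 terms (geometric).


Sₙ = 19×(4^3 - 1)/(4 - 1)
= 19×(64 - 1)/3
= 19×63/3
= 399

S_3 = 399


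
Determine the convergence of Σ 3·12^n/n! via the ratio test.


aₙ = 3·12^n/n!
a_{n+1}/aₙ = 12^(n+1)/(n+1)! × n!/12^n  (constant 3 cancels)
= 12/(n+1)
L = lim(n→∞) 12/(n+1) = 0
L < 1 → series CONVERGES

Converges (ratio test: L = 0 < 1)


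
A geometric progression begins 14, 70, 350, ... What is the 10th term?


aₙ = a₁·r^(n-1)
= 14×5^9
= 14×1953125
= 27343750

a_10 = 27343750
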